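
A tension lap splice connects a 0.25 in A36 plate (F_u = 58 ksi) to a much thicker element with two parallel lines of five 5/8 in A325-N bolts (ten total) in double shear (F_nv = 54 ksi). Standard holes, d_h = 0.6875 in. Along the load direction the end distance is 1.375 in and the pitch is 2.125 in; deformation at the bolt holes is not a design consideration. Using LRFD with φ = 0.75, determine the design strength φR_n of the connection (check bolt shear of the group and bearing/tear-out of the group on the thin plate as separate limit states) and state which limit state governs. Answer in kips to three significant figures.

Bolt shear: A_b = π·0.625²/4 = 0.3068 in²; R_n = 54 × 0.3068 × 10 × 2 = 331.3 kips → 0.75 × 331.3 = 249 kips.
Bearing (1.5 l_c t F_u ≤ 3.0 d t F_u): upper limit = 3.0·0.625·0.25·58 = 27.19 kips.
  Edge l_c = 1.375 − 0.6875/2 = 1.031 → r_n = 22.43 kips; interior l_c = 2.125 − 0.6875 = 1.438 → r_n = 27.19 kips.
  R_n,bearing = 2·22.43 + 8·27.19 = 262.4 kips → 0.75 × 262.4 = 197 kips.
Bearing governs: 197 kips.

197 kips (bearing governs)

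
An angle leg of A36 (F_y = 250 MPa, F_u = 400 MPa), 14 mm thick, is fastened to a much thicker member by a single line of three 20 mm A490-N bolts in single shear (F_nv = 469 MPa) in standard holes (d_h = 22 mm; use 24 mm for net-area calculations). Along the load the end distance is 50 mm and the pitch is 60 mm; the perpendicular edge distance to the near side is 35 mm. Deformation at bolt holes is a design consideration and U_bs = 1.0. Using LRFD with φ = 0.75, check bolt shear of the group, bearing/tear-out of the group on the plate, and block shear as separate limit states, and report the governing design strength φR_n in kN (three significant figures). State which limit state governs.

332 kN (bolt shear governs)

Bolt shear: A_b = π·20²/4 = 314.2 mm²; R_n = 469 × 314.2 × 3 × 1 / 1000 = 442 kN → 0.75 × 442 = 332 kN.
Bearing: edge l_c = 39, r_n = 262.1 kN; interior l_c = 38, r_n = 255.4 kN; R_n = 262.1 + 2·255.4 = 772.8 kN → 580 kN.
Block shear: A_gv = 2380, A_nv = 1540, A_nt = 322 mm²; R_n = min(0.6F_uA_nv, 0.6F_yA_gv) + U_bs·F_u·A_nt = 485.8 kN → 364 kN.
Bolt shear governs: 332 kN.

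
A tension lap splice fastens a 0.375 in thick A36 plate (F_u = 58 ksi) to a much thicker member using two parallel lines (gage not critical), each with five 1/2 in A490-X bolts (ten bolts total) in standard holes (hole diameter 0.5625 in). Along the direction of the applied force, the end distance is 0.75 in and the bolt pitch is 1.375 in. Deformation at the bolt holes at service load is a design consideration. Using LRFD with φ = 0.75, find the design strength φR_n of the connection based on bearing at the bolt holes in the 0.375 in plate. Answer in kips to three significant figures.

146 kips

Per bolt r_n = 1.2 l_c t F_u ≤ 2.4 d t F_u; upper limit = 2.4 × 0.5 × 0.375 × 58 = 26.1 kips.
Edge bolt: l_c = 0.75 − 0.5625/2 = 0.4688 in → 1.2 × 0.4688 × 0.375 × 58 = 12.23 → r_n = 12.23 kips.
Interior bolts: l_c = 1.375 − 0.5625 = 0.8125 in → 1.2 × 0.8125 × 0.375 × 58 = 21.21 → r_n = 21.21 kips.
R_n = 2 × 12.23 + 8 × 21.21 = 194.1 kips.
Design strength φR_n = 0.75 × 194.1 = 146 kips.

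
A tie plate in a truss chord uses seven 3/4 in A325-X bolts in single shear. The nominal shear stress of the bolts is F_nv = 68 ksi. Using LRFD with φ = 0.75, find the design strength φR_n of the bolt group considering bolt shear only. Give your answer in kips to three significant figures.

A_b = π × 0.75² / 4 = 0.4418 in².
R_n = F_nv · A_b · n · n_s = 68 × 0.4418 × 7 × 1 = 210.3 kips.
Design strength φR_n = 0.75 × 210.3 = 158 kips.

158 kips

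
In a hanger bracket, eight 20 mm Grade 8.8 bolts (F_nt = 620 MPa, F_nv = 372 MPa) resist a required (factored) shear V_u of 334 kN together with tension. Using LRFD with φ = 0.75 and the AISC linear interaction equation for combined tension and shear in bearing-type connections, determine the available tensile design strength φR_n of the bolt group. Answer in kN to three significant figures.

A_b = π·20²/4 = 314.2 mm²; f_rv = 334 × 1000 / (8 × 314.2) = 132.9 MPa.
F'_nt = 1.3 F_nt − (F_nt / φF_nv) f_rv = 1.3·620 − (620/(0.75·372))·132.9 = 510.7 MPa, capped at F_nt → F'_nt = 510.7 MPa.
R_n = F'_nt · A_b · n = 510.7 × 314.2 × 8 / 1000 = 1283 kN.
Design strength φR_n = 0.75 × 1283 = 963 kN.

963 kN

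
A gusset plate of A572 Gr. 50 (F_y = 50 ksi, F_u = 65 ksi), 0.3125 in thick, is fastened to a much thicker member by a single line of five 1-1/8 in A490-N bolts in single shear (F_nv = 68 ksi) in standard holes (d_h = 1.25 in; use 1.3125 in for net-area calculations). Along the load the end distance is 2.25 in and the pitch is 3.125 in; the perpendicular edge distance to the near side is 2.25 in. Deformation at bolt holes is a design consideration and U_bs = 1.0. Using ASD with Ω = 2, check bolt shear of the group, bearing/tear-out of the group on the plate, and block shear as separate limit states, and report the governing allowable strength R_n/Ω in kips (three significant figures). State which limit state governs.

70.1 kips (block shear governs)

Bolt shear: A_b = π·1.125²/4 = 0.994 in²; R_n = 68 × 0.994 × 5 × 1 = 338 kips → 338 / 2 = 169 kips.
Bearing: edge l_c = 1.625, r_n = 39.61 kips; interior l_c = 1.875, r_n = 45.7 kips; R_n = 39.61 + 4·45.7 = 222.4 kips → 111 kips.
Block shear: A_gv = 4.609, A_nv = 2.764, A_nt = 0.498 in²; R_n = min(0.6F_uA_nv, 0.6F_yA_gv) + U_bs·F_u·A_nt = 140.2 kips → 70.1 kips.
Block shear governs: 70.1 kips.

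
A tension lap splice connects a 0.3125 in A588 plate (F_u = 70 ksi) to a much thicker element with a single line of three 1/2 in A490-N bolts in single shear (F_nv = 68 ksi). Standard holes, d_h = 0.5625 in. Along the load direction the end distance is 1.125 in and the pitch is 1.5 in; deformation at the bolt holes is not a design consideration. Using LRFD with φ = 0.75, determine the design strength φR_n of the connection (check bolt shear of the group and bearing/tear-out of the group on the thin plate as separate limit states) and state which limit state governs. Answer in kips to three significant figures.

Bolt shear: A_b = π·0.5²/4 = 0.1963 in²; R_n = 68 × 0.1963 × 3 × 1 = 40.06 kips → 0.75 × 40.06 = 30 kips.
Bearing (1.5 l_c t F_u ≤ 3.0 d t F_u): upper limit = 3.0·0.5·0.3125·70 = 32.81 kips.
  Edge l_c = 1.125 − 0.5625/2 = 0.8438 → r_n = 27.69 kips; interior l_c = 1.5 − 0.5625 = 0.9375 → r_n = 30.76 kips.
  R_n,bearing = 1·27.69 + 2·30.76 = 89.21 kips → 0.75 × 89.21 = 66.9 kips.
Bolt shear governs: 30 kips.

30 kips (bolt shear governs)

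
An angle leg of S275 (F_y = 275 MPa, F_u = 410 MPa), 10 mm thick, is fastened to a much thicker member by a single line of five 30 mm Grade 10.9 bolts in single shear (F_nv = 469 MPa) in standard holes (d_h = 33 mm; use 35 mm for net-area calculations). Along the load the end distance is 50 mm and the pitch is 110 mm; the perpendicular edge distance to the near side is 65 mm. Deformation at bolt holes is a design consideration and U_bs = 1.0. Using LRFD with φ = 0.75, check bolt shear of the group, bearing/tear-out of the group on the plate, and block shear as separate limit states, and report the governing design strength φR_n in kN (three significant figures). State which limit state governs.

752 kN (block shear governs)

Bolt shear: A_b = π·30²/4 = 706.9 mm²; R_n = 469 × 706.9 × 5 × 1 / 1000 = 1658 kN → 0.75 × 1658 = 1240 kN.
Bearing: edge l_c = 33.5, r_n = 164.8 kN; interior l_c = 77, r_n = 295.2 kN; R_n = 164.8 + 4·295.2 = 1346 kN → 1010 kN.
Block shear: A_gv = 4900, A_nv = 3325, A_nt = 475 mm²; R_n = min(0.6F_uA_nv, 0.6F_yA_gv) + U_bs·F_u·A_nt = 1003 kN → 752 kN.
Block shear governs: 752 kN.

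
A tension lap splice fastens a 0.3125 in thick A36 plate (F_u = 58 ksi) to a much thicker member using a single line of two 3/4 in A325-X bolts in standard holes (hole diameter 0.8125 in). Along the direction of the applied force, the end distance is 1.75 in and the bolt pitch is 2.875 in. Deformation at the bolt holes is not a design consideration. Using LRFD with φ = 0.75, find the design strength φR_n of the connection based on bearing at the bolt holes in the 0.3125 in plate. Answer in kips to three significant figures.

Per bolt r_n = 1.5 l_c t F_u ≤ 3.0 d t F_u; upper limit = 3.0 × 0.75 × 0.3125 × 58 = 40.78 kips.
Edge bolt: l_c = 1.75 − 0.8125/2 = 1.344 in → 1.5 × 1.344 × 0.3125 × 58 = 36.53 → r_n = 36.53 kips.
Interior bolts: l_c = 2.875 − 0.8125 = 2.062 in → 1.5 × 2.062 × 0.3125 × 58 = 56.07 → r_n = 40.78 kips.
R_n = 1 × 36.53 + 1 × 40.78 = 77.31 kips.
Design strength φR_n = 0.75 × 77.31 = 58 kips.

58 kips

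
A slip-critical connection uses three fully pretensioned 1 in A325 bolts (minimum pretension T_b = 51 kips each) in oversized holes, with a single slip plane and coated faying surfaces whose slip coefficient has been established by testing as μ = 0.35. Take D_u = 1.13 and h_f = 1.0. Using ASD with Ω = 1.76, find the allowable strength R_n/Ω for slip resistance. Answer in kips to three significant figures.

34.4 kips

R_n = μ · D_u · h_f · T_b · n_s · n_b = 0.35 × 1.13 × 1.0 × 51 × 1 × 3 = 60.51 kips.
Allowable strength R_n/Ω = 60.51 / 1.76 = 34.4 kips.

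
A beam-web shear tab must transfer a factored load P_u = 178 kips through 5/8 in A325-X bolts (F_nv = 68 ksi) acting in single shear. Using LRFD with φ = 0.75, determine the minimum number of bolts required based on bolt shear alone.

12 bolts

A_b = π·0.625²/4 = 0.3068 in².
Per-bolt design strength φR_n = 0.75 × 68 × 0.3068 × 1 = 15.65 kips.
n ≥ 178 / 15.65 = 11.38 → use 12 bolts.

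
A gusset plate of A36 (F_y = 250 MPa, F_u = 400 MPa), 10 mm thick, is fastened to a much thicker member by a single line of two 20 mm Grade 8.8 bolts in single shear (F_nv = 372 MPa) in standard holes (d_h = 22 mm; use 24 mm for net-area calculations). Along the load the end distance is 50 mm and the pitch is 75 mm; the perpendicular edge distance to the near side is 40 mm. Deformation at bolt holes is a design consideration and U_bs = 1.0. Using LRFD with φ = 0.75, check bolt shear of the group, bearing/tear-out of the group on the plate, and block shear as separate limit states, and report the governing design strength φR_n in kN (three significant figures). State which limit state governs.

175 kN (bolt shear governs)

Bolt shear: A_b = π·20²/4 = 314.2 mm²; R_n = 372 × 314.2 × 2 × 1 / 1000 = 233.7 kN → 0.75 × 233.7 = 175 kN.
Bearing: edge l_c = 39, r_n = 187.2 kN; interior l_c = 53, r_n = 192 kN; R_n = 187.2 + 1·192 = 379.2 kN → 284 kN.
Block shear: A_gv = 1250, A_nv = 890, A_nt = 280 mm²; R_n = min(0.6F_uA_nv, 0.6F_yA_gv) + U_bs·F_u·A_nt = 299.5 kN → 225 kN.
Bolt shear governs: 175 kN.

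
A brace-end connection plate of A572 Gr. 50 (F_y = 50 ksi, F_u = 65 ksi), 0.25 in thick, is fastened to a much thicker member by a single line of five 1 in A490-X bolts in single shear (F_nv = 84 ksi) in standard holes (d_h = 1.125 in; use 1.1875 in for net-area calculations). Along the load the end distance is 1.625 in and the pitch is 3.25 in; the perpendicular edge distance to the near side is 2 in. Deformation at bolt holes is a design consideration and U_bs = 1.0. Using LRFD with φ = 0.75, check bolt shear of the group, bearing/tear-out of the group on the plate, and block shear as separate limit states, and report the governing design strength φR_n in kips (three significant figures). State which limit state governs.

85 kips (block shear governs)

Bolt shear: A_b = π·1²/4 = 0.7854 in²; R_n = 84 × 0.7854 × 5 × 1 = 329.9 kips → 0.75 × 329.9 = 247 kips.
Bearing: edge l_c = 1.062, r_n = 20.72 kips; interior l_c = 2.125, r_n = 39 kips; R_n = 20.72 + 4·39 = 176.7 kips → 133 kips.
Block shear: A_gv = 3.656, A_nv = 2.32, A_nt = 0.3516 in²; R_n = min(0.6F_uA_nv, 0.6F_yA_gv) + U_bs·F_u·A_nt = 113.3 kips → 85 kips.
Block shear governs: 85 kips.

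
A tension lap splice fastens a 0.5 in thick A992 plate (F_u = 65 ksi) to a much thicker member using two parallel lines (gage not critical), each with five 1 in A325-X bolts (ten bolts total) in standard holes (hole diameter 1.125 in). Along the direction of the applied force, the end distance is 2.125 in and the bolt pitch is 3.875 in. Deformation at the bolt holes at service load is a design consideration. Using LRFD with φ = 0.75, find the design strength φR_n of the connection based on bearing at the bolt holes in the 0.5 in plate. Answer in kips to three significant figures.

Per bolt r_n = 1.2 l_c t F_u ≤ 2.4 d t F_u; upper limit = 2.4 × 1 × 0.5 × 65 = 78 kips.
Edge bolt: l_c = 2.125 − 1.125/2 = 1.562 in → 1.2 × 1.562 × 0.5 × 65 = 60.94 → r_n = 60.94 kips.
Interior bolts: l_c = 3.875 − 1.125 = 2.75 in → 1.2 × 2.75 × 0.5 × 65 = 107.2 → r_n = 78 kips.
R_n = 2 × 60.94 + 8 × 78 = 745.9 kips.
Design strength φR_n = 0.75 × 745.9 = 559 kips.

559 kips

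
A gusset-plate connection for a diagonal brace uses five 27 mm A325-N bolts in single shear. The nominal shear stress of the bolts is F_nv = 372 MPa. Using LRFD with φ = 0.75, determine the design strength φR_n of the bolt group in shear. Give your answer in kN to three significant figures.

A_b = π × 27² / 4 = 572.6 mm².
R_n = F_nv · A_b · n · n_s = 372 × 572.6 × 5 × 1 / 1000 = 1065 kN.
Design strength φR_n = 0.75 × 1065 = 799 kN.

799 kN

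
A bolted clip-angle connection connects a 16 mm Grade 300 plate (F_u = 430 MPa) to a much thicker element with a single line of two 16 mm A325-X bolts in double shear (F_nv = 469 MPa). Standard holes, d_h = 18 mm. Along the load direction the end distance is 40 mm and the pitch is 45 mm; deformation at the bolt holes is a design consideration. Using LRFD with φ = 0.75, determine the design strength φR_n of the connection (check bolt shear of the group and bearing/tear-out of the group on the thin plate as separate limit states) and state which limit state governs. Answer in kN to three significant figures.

283 kN (bolt shear governs)

Bolt shear: A_b = π·16²/4 = 201.1 mm²; R_n = 469 × 201.1 × 2 × 2 / 1000 = 377.2 kN → 0.75 × 377.2 = 283 kN.
Bearing (1.2 l_c t F_u ≤ 2.4 d t F_u): upper limit = 2.4·16·16·430 / 1000 = 264.2 kN.
  Edge l_c = 40 − 18/2 = 31 → r_n = 255.9 kN; interior l_c = 45 − 18 = 27 → r_n = 222.9 kN.
  R_n,bearing = 1·255.9 + 1·222.9 = 478.8 kN → 0.75 × 478.8 = 359 kN.
Bolt shear governs: 283 kN.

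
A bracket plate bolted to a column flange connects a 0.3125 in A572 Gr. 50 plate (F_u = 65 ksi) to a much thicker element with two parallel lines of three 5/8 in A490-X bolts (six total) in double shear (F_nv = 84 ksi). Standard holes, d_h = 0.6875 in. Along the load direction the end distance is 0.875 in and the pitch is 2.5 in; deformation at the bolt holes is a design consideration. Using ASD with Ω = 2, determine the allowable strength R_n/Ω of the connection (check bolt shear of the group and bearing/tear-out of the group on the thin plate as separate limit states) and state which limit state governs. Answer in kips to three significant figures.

Bolt shear: A_b = π·0.625²/4 = 0.3068 in²; R_n = 84 × 0.3068 × 6 × 2 = 309.3 kips → 309.3 / 2 = 155 kips.
Bearing (1.2 l_c t F_u ≤ 2.4 d t F_u): upper limit = 2.4·0.625·0.3125·65 = 30.47 kips.
  Edge l_c = 0.875 − 0.6875/2 = 0.5312 → r_n = 12.95 kips; interior l_c = 2.5 − 0.6875 = 1.812 → r_n = 30.47 kips.
  R_n,bearing = 2·12.95 + 4·30.47 = 147.8 kips → 147.8 / 2 = 73.9 kips.
Bearing governs: 73.9 kips.

73.9 kips (bearing governs)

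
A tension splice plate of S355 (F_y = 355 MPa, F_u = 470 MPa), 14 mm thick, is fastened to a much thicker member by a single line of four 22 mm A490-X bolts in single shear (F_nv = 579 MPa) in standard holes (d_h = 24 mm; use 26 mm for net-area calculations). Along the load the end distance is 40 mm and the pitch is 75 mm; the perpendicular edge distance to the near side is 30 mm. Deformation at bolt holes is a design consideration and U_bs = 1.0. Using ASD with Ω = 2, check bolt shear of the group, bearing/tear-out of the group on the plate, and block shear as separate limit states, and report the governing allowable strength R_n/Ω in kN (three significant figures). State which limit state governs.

Bolt shear: A_b = π·22²/4 = 380.1 mm²; R_n = 579 × 380.1 × 4 × 1 / 1000 = 880.4 kN → 880.4 / 2 = 440 kN.
Bearing: edge l_c = 28, r_n = 221.1 kN; interior l_c = 51, r_n = 347.4 kN; R_n = 221.1 + 3·347.4 = 1263 kN → 632 kN.
Block shear: A_gv = 3710, A_nv = 2436, A_nt = 238 mm²; R_n = min(0.6F_uA_nv, 0.6F_yA_gv) + U_bs·F_u·A_nt = 798.8 kN → 399 kN.
Block shear governs: 399 kN.

399 kN (block shear governs)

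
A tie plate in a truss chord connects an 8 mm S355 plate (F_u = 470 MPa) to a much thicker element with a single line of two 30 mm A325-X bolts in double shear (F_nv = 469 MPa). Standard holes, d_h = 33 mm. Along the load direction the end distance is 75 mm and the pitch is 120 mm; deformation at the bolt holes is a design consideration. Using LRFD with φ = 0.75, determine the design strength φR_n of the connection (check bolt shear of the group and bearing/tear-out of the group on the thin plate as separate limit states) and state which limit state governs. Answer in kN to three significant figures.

401 kN (bearing governs)

Bolt shear: A_b = π·30²/4 = 706.9 mm²; R_n = 469 × 706.9 × 2 × 2 / 1000 = 1326 kN → 0.75 × 1326 = 995 kN.
Bearing (1.2 l_c t F_u ≤ 2.4 d t F_u): upper limit = 2.4·30·8·470 / 1000 = 270.7 kN.
  Edge l_c = 75 − 33/2 = 58.5 → r_n = 264 kN; interior l_c = 120 − 33 = 87 → r_n = 270.7 kN.
  R_n,bearing = 1·264 + 1·270.7 = 534.7 kN → 0.75 × 534.7 = 401 kN.
Bearing governs: 401 kN.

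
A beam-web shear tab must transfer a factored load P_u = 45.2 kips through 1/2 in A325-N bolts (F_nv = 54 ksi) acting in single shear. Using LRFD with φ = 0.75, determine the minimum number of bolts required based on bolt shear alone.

6 bolts

A_b = π·0.5²/4 = 0.1963 in².
Per-bolt design strength φR_n = 0.75 × 54 × 0.1963 × 1 = 7.952 kips.
n ≥ 45.2 / 7.952 = 5.684 → use 6 bolts.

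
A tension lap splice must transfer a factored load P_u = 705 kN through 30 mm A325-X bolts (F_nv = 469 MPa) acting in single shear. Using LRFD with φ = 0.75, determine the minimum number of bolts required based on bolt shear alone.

A_b = π·30²/4 = 706.9 mm².
Per-bolt design strength φR_n = 0.75 × 469 × 706.9 × 1 / 1000 = 248.6 kN.
n ≥ 705 / 248.6 = 2.835 → use 3 bolts.

3 bolts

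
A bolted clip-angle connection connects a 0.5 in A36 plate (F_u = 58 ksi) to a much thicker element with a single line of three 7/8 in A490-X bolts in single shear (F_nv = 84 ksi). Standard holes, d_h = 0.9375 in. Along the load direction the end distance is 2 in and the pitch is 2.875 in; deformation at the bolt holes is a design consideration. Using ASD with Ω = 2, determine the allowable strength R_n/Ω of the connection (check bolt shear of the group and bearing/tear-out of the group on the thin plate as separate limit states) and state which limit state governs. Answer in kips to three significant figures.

75.8 kips (bolt shear governs)

Bolt shear: A_b = π·0.875²/4 = 0.6013 in²; R_n = 84 × 0.6013 × 3 × 1 = 151.5 kips → 151.5 / 2 = 75.8 kips.
Bearing (1.2 l_c t F_u ≤ 2.4 d t F_u): upper limit = 2.4·0.875·0.5·58 = 60.9 kips.
  Edge l_c = 2 − 0.9375/2 = 1.531 → r_n = 53.29 kips; interior l_c = 2.875 − 0.9375 = 1.938 → r_n = 60.9 kips.
  R_n,bearing = 1·53.29 + 2·60.9 = 175.1 kips → 175.1 / 2 = 87.5 kips.
Bolt shear governs: 75.8 kips.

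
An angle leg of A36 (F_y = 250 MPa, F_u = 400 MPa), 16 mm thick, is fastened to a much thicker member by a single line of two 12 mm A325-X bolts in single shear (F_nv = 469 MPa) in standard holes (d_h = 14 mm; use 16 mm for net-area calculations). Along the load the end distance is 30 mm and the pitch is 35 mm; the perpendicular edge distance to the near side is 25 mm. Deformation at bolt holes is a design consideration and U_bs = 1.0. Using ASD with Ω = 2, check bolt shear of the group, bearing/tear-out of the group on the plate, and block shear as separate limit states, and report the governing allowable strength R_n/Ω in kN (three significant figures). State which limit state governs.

Bolt shear: A_b = π·12²/4 = 113.1 mm²; R_n = 469 × 113.1 × 2 × 1 / 1000 = 106.1 kN → 106.1 / 2 = 53 kN.
Bearing: edge l_c = 23, r_n = 176.6 kN; interior l_c = 21, r_n = 161.3 kN; R_n = 176.6 + 1·161.3 = 337.9 kN → 169 kN.
Block shear: A_gv = 1040, A_nv = 656, A_nt = 272 mm²; R_n = min(0.6F_uA_nv, 0.6F_yA_gv) + U_bs·F_u·A_nt = 264.8 kN → 132 kN.
Bolt shear governs: 53 kN.

53 kN (bolt shear governs)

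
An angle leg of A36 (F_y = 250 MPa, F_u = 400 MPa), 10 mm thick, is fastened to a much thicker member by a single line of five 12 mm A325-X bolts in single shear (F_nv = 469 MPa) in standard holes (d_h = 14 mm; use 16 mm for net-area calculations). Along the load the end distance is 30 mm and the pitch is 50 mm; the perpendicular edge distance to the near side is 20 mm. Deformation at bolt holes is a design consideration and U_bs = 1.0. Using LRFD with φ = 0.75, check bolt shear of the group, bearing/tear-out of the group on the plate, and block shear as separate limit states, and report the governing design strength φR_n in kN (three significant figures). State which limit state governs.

Bolt shear: A_b = π·12²/4 = 113.1 mm²; R_n = 469 × 113.1 × 5 × 1 / 1000 = 265.2 kN → 0.75 × 265.2 = 199 kN.
Bearing: edge l_c = 23, r_n = 110.4 kN; interior l_c = 36, r_n = 115.2 kN; R_n = 110.4 + 4·115.2 = 571.2 kN → 428 kN.
Block shear: A_gv = 2300, A_nv = 1580, A_nt = 120 mm²; R_n = min(0.6F_uA_nv, 0.6F_yA_gv) + U_bs·F_u·A_nt = 393 kN → 295 kN.
Bolt shear governs: 199 kN.

199 kN (bolt shear governs)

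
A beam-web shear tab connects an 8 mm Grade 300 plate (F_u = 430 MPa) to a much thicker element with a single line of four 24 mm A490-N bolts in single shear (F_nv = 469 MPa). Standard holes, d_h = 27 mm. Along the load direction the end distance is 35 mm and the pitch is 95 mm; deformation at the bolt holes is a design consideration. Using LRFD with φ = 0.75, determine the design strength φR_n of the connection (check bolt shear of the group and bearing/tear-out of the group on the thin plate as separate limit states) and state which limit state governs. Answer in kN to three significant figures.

Bolt shear: A_b = π·24²/4 = 452.4 mm²; R_n = 469 × 452.4 × 4 × 1 / 1000 = 848.7 kN → 0.75 × 848.7 = 637 kN.
Bearing (1.2 l_c t F_u ≤ 2.4 d t F_u): upper limit = 2.4·24·8·430 / 1000 = 198.1 kN.
  Edge l_c = 35 − 27/2 = 21.5 → r_n = 88.75 kN; interior l_c = 95 − 27 = 68 → r_n = 198.1 kN.
  R_n,bearing = 1·88.75 + 3·198.1 = 683.2 kN → 0.75 × 683.2 = 512 kN.
Bearing governs: 512 kN.

512 kN (bearing governs)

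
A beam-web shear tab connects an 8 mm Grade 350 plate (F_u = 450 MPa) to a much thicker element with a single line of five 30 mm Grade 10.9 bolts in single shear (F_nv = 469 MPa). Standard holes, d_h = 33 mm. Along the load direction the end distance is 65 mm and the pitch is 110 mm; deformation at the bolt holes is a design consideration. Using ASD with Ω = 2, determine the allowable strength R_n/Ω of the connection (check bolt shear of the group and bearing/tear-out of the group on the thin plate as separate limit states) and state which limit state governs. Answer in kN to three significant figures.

Bolt shear: A_b = π·30²/4 = 706.9 mm²; R_n = 469 × 706.9 × 5 × 1 / 1000 = 1658 kN → 1658 / 2 = 829 kN.
Bearing (1.2 l_c t F_u ≤ 2.4 d t F_u): upper limit = 2.4·30·8·450 / 1000 = 259.2 kN.
  Edge l_c = 65 − 33/2 = 48.5 → r_n = 209.5 kN; interior l_c = 110 − 33 = 77 → r_n = 259.2 kN.
  R_n,bearing = 1·209.5 + 4·259.2 = 1246 kN → 1246 / 2 = 623 kN.
Bearing governs: 623 kN.

623 kN (bearing governs)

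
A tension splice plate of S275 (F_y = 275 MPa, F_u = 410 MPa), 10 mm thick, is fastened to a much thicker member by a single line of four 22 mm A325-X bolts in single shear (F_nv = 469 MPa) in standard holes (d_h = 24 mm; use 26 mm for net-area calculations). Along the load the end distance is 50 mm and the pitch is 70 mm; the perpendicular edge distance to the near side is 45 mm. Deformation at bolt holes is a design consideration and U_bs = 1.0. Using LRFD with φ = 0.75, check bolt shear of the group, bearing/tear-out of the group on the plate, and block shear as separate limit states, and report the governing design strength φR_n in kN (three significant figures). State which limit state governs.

410 kN (block shear governs)

Bolt shear: A_b = π·22²/4 = 380.1 mm²; R_n = 469 × 380.1 × 4 × 1 / 1000 = 713.1 kN → 0.75 × 713.1 = 535 kN.
Bearing: edge l_c = 38, r_n = 187 kN; interior l_c = 46, r_n = 216.5 kN; R_n = 187 + 3·216.5 = 836.4 kN → 627 kN.
Block shear: A_gv = 2600, A_nv = 1690, A_nt = 320 mm²; R_n = min(0.6F_uA_nv, 0.6F_yA_gv) + U_bs·F_u·A_nt = 546.9 kN → 410 kN.
Block shear governs: 410 kN.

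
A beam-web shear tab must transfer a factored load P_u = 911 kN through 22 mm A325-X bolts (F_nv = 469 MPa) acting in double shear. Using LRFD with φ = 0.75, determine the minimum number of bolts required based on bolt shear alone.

4 bolts

A_b = π·22²/4 = 380.1 mm².
Per-bolt design strength φR_n = 0.75 × 469 × 380.1 × 2 / 1000 = 267.4 kN.
n ≥ 911 / 267.4 = 3.407 → use 4 bolts.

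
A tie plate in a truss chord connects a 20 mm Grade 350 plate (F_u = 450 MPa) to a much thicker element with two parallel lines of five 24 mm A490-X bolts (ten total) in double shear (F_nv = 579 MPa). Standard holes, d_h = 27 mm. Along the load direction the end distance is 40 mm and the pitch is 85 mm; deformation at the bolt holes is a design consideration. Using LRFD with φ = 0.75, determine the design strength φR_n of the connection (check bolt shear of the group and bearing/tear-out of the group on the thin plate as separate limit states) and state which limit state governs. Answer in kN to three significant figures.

Bolt shear: A_b = π·24²/4 = 452.4 mm²; R_n = 579 × 452.4 × 10 × 2 / 1000 = 5239 kN → 0.75 × 5239 = 3930 kN.
Bearing (1.2 l_c t F_u ≤ 2.4 d t F_u): upper limit = 2.4·24·20·450 / 1000 = 518.4 kN.
  Edge l_c = 40 − 27/2 = 26.5 → r_n = 286.2 kN; interior l_c = 85 − 27 = 58 → r_n = 518.4 kN.
  R_n,bearing = 2·286.2 + 8·518.4 = 4720 kN → 0.75 × 4720 = 3540 kN.
Bearing governs: 3540 kN.

3540 kN (bearing governs)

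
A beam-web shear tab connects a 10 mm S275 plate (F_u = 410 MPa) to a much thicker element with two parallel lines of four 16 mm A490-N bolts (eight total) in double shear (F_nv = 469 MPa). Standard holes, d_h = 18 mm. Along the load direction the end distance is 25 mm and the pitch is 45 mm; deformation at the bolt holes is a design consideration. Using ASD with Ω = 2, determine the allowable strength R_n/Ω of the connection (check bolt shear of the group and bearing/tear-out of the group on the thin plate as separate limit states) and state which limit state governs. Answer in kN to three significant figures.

477 kN (bearing governs)

Bolt shear: A_b = π·16²/4 = 201.1 mm²; R_n = 469 × 201.1 × 8 × 2 / 1000 = 1509 kN → 1509 / 2 = 754 kN.
Bearing (1.2 l_c t F_u ≤ 2.4 d t F_u): upper limit = 2.4·16·10·410 / 1000 = 157.4 kN.
  Edge l_c = 25 − 18/2 = 16 → r_n = 78.72 kN; interior l_c = 45 − 18 = 27 → r_n = 132.8 kN.
  R_n,bearing = 2·78.72 + 6·132.8 = 954.5 kN → 954.5 / 2 = 477 kN.
Bearing governs: 477 kN.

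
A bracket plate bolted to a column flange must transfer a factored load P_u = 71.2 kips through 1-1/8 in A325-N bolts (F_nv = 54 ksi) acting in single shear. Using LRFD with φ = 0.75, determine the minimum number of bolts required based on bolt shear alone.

2 bolts

A_b = π·1.125²/4 = 0.994 in².
Per-bolt design strength φR_n = 0.75 × 54 × 0.994 × 1 = 40.26 kips.
n ≥ 71.2 / 40.26 = 1.769 → use 2 bolts.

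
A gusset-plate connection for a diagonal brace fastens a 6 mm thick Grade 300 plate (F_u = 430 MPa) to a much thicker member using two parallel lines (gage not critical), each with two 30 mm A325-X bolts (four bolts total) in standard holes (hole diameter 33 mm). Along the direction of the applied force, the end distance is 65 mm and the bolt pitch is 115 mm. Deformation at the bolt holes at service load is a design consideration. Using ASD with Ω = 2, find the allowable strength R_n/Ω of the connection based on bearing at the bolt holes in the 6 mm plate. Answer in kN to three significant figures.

336 kN

Per bolt r_n = 1.2 l_c t F_u ≤ 2.4 d t F_u; upper limit = 2.4 × 30 × 6 × 430 / 1000 = 185.8 kN.
Edge bolt: l_c = 65 − 33/2 = 48.5 mm → 1.2 × 48.5 × 6 × 430 / 1000 = 150.2 → r_n = 150.2 kN.
Interior bolts: l_c = 115 − 33 = 82 mm → 1.2 × 82 × 6 × 430 / 1000 = 253.9 → r_n = 185.8 kN.
R_n = 2 × 150.2 + 2 × 185.8 = 671.8 kN.
Allowable strength R_n/Ω = 671.8 / 2 = 336 kN.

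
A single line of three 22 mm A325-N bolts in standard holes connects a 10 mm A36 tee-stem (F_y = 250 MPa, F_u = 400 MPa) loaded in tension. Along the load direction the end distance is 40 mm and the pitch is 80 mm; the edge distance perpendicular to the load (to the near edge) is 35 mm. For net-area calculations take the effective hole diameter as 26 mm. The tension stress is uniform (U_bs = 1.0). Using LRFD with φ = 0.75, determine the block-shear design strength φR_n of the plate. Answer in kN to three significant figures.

291 kN

Shear plane L_v = 40 + 2·80 = 200 mm; A_gv = 200 × 10 = 2000 mm².
A_nv = (200 − 2.5·26) × 10 = 1350 mm².
A_nt = (35 − 0.5·26) × 10 = 220 mm².
0.6 F_u A_nv = 324 kN; 0.6 F_y A_gv = 300 kN → shear yielding governs the shear term.
R_n = 300 + 1.0 × 400 × 220 / 1000 = 388 kN.
Design strength φR_n = 0.75 × 388 = 291 kN.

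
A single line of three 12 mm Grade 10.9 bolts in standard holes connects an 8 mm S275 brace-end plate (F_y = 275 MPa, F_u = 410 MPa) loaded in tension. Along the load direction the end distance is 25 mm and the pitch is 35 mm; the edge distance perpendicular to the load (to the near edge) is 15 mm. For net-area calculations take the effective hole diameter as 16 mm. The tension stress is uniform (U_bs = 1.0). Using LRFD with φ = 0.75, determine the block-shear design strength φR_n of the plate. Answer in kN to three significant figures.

Shear plane L_v = 25 + 2·35 = 95 mm; A_gv = 95 × 8 = 760 mm².
A_nv = (95 − 2.5·16) × 8 = 440 mm².
A_nt = (15 − 0.5·16) × 8 = 56 mm².
0.6 F_u A_nv = 108.2 kN; 0.6 F_y A_gv = 125.4 kN → shear rupture governs the shear term.
R_n = 108.2 + 1.0 × 410 × 56 / 1000 = 131.2 kN.
Design strength φR_n = 0.75 × 131.2 = 98.4 kN.

98.4 kN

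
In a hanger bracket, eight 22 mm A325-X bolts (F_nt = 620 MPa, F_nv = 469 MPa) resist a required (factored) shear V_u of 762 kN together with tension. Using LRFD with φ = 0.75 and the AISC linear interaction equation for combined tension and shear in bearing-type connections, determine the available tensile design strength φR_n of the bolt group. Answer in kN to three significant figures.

831 kN

A_b = π·22²/4 = 380.1 mm²; f_rv = 762 × 1000 / (8 × 380.1) = 250.6 MPa.
F'_nt = 1.3 F_nt − (F_nt / φF_nv) f_rv = 1.3·620 − (620/(0.75·469))·250.6 = 364.3 MPa, capped at F_nt → F'_nt = 364.3 MPa.
R_n = F'_nt · A_b · n = 364.3 × 380.1 × 8 / 1000 = 1108 kN.
Design strength φR_n = 0.75 × 1108 = 831 kN.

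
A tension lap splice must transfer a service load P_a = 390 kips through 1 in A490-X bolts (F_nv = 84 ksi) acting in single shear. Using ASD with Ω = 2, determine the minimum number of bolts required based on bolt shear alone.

A_b = π·1²/4 = 0.7854 in².
Per-bolt allowable strength R_n/Ω = 84 × 0.7854 × 1 / 2 = 32.99 kips.
n ≥ 390 / 32.99 = 11.82 → use 12 bolts.

12 bolts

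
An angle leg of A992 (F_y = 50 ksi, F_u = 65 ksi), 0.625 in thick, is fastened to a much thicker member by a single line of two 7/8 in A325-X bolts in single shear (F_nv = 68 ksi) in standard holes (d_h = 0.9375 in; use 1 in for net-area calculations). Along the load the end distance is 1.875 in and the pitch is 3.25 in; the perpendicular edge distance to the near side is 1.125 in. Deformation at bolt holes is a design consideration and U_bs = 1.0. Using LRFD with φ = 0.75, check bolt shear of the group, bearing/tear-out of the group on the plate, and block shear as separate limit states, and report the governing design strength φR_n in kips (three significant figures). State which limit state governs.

61.3 kips (bolt shear governs)

Bolt shear: A_b = π·0.875²/4 = 0.6013 in²; R_n = 68 × 0.6013 × 2 × 1 = 81.78 kips → 0.75 × 81.78 = 61.3 kips.
Bearing: edge l_c = 1.406, r_n = 68.55 kips; interior l_c = 2.312, r_n = 85.31 kips; R_n = 68.55 + 1·85.31 = 153.9 kips → 115 kips.
Block shear: A_gv = 3.203, A_nv = 2.266, A_nt = 0.3906 in²; R_n = min(0.6F_uA_nv, 0.6F_yA_gv) + U_bs·F_u·A_nt = 113.8 kips → 85.3 kips.
Bolt shear governs: 61.3 kips.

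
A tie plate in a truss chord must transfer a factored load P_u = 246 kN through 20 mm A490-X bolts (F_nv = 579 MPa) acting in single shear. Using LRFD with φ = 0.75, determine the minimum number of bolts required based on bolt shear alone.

A_b = π·20²/4 = 314.2 mm².
Per-bolt design strength φR_n = 0.75 × 579 × 314.2 × 1 / 1000 = 136.4 kN.
n ≥ 246 / 136.4 = 1.803 → use 2 bolts.

2 bolts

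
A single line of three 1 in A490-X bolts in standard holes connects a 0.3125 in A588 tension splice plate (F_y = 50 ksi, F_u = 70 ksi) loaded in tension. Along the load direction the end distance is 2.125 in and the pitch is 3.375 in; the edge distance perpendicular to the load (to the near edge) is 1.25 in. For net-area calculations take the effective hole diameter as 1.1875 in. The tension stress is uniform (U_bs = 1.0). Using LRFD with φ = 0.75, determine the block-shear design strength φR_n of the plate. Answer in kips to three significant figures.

68.9 kips

Shear plane L_v = 2.125 + 2·3.375 = 8.875 in; A_gv = 8.875 × 0.3125 = 2.773 in².
A_nv = (8.875 − 2.5·1.1875) × 0.3125 = 1.846 in².
A_nt = (1.25 − 0.5·1.1875) × 0.3125 = 0.2051 in².
0.6 F_u A_nv = 77.52 kips; 0.6 F_y A_gv = 83.2 kips → shear rupture governs the shear term.
R_n = 77.52 + 1.0 × 70 × 0.2051 = 91.88 kips.
Design strength φR_n = 0.75 × 91.88 = 68.9 kips.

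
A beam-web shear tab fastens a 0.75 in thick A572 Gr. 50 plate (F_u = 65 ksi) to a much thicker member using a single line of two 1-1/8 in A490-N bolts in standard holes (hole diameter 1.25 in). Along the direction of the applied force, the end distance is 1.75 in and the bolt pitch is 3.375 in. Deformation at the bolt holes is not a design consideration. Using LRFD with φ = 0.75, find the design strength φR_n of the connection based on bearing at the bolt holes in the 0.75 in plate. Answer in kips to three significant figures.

Per bolt r_n = 1.5 l_c t F_u ≤ 3.0 d t F_u; upper limit = 3.0 × 1.125 × 0.75 × 65 = 164.5 kips.
Edge bolt: l_c = 1.75 − 1.25/2 = 1.125 in → 1.5 × 1.125 × 0.75 × 65 = 82.27 → r_n = 82.27 kips.
Interior bolts: l_c = 3.375 − 1.25 = 2.125 in → 1.5 × 2.125 × 0.75 × 65 = 155.4 → r_n = 155.4 kips.
R_n = 1 × 82.27 + 1 × 155.4 = 237.7 kips.
Design strength φR_n = 0.75 × 237.7 = 178 kips.

178 kips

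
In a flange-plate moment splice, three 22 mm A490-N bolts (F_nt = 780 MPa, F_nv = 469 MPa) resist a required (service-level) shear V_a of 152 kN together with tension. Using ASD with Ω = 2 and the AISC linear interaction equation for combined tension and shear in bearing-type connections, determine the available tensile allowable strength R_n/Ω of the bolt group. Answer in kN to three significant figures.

A_b = π·22²/4 = 380.1 mm²; f_rv = 152 × 1000 / (3 × 380.1) = 133.3 MPa.
F'_nt = 1.3 F_nt − (Ω F_nt / F_nv) f_rv = 1.3·780 − (2·780/469)·133.3 = 570.7 MPa, capped at F_nt → F'_nt = 570.7 MPa.
R_n = F'_nt · A_b · n = 570.7 × 380.1 × 3 / 1000 = 650.8 kN.
Allowable strength R_n/Ω = 650.8 / 2 = 325 kN.

325 kN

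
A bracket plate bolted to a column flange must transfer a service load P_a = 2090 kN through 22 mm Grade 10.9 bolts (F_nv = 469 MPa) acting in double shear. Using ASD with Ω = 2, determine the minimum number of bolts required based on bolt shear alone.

12 bolts

A_b = π·22²/4 = 380.1 mm².
Per-bolt allowable strength R_n/Ω = 469 × 380.1 × 2 / 1000 / 2 = 178.3 kN.
n ≥ 2090 / 178.3 = 11.72 → use 12 bolts.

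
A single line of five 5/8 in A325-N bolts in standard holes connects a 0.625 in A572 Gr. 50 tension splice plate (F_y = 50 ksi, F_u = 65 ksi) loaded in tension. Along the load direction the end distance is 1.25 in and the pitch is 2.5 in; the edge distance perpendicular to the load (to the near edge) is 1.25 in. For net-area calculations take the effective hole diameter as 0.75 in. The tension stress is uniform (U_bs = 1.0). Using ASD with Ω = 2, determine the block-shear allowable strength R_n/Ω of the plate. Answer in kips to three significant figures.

Shear plane L_v = 1.25 + 4·2.5 = 11.25 in; A_gv = 11.25 × 0.625 = 7.031 in².
A_nv = (11.25 − 4.5·0.75) × 0.625 = 4.922 in².
A_nt = (1.25 − 0.5·0.75) × 0.625 = 0.5469 in².
0.6 F_u A_nv = 192 kips; 0.6 F_y A_gv = 210.9 kips → shear rupture governs the shear term.
R_n = 192 + 1.0 × 65 × 0.5469 = 227.5 kips.
Allowable strength R_n/Ω = 227.5 / 2 = 114 kips.

114 kips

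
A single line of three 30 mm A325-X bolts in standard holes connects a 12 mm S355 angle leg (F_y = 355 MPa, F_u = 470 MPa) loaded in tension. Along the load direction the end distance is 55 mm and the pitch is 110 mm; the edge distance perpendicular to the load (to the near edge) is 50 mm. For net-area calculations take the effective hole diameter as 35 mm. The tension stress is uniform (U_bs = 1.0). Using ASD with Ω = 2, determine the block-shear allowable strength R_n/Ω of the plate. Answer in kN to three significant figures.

Shear plane L_v = 55 + 2·110 = 275 mm; A_gv = 275 × 12 = 3300 mm².
A_nv = (275 − 2.5·35) × 12 = 2250 mm².
A_nt = (50 − 0.5·35) × 12 = 390 mm².
0.6 F_u A_nv = 634.5 kN; 0.6 F_y A_gv = 702.9 kN → shear rupture governs the shear term.
R_n = 634.5 + 1.0 × 470 × 390 / 1000 = 817.8 kN.
Allowable strength R_n/Ω = 817.8 / 2 = 409 kN.

409 kN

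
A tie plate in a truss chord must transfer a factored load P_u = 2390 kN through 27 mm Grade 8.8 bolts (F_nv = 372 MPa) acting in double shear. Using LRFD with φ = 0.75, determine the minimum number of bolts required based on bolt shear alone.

A_b = π·27²/4 = 572.6 mm².
Per-bolt design strength φR_n = 0.75 × 372 × 572.6 × 2 / 1000 = 319.5 kN.
n ≥ 2390 / 319.5 = 7.481 → use 8 bolts.

8 bolts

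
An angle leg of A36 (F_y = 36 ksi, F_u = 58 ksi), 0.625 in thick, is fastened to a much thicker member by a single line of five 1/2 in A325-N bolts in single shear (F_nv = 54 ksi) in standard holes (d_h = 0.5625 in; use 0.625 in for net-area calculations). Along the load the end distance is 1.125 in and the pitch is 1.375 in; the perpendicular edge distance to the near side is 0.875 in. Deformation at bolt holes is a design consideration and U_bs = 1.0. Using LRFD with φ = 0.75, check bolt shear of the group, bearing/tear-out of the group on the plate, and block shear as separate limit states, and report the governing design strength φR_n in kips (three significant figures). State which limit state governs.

39.8 kips (bolt shear governs)

Bolt shear: A_b = π·0.5²/4 = 0.1963 in²; R_n = 54 × 0.1963 × 5 × 1 = 53.01 kips → 0.75 × 53.01 = 39.8 kips.
Bearing: edge l_c = 0.8438, r_n = 36.7 kips; interior l_c = 0.8125, r_n = 35.34 kips; R_n = 36.7 + 4·35.34 = 178.1 kips → 134 kips.
Block shear: A_gv = 4.141, A_nv = 2.383, A_nt = 0.3516 in²; R_n = min(0.6F_uA_nv, 0.6F_yA_gv) + U_bs·F_u·A_nt = 103.3 kips → 77.5 kips.
Bolt shear governs: 39.8 kips.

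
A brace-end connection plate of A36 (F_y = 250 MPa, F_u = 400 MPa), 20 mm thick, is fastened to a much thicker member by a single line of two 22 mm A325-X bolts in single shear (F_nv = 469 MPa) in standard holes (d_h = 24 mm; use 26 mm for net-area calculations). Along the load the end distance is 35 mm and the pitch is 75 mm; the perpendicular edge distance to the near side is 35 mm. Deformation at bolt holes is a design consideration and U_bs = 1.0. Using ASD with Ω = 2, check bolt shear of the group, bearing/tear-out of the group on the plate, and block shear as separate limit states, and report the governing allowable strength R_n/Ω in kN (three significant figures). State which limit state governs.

Bolt shear: A_b = π·22²/4 = 380.1 mm²; R_n = 469 × 380.1 × 2 × 1 / 1000 = 356.6 kN → 356.6 / 2 = 178 kN.
Bearing: edge l_c = 23, r_n = 220.8 kN; interior l_c = 51, r_n = 422.4 kN; R_n = 220.8 + 1·422.4 = 643.2 kN → 322 kN.
Block shear: A_gv = 2200, A_nv = 1420, A_nt = 440 mm²; R_n = min(0.6F_uA_nv, 0.6F_yA_gv) + U_bs·F_u·A_nt = 506 kN → 253 kN.
Bolt shear governs: 178 kN.

178 kN (bolt shear governs)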